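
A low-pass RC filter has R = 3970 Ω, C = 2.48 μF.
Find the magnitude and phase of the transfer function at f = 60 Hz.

Step 1 — Angular frequency: ω = 2π·60 = 377 rad/s.
Step 2 — Transfer function: H(jω) = 1/(1 + jωRC).
Step 3 — Denominator: 1 + jωRC = 1 + j·377·3970·2.48e-06 = 1 + j3.712.
Step 4 — H = 0.06767 - j0.2512.
Step 5 — Magnitude: |H| = 0.2601 (-11.7 dB); phase: φ = -74.9°.

|H| = 0.2601 (-11.7 dB), φ = -74.9°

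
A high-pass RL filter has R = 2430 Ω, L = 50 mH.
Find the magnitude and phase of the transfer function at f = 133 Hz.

Step 1 — Angular frequency: ω = 2π·133 = 835.7 rad/s.
Step 2 — Transfer function: H(jω) = jωL/(R + jωL).
Step 3 — Numerator jωL = j·41.78; denominator R + jωL = 2430 + j41.78.
Step 4 — H = 0.0002956 + j0.01719.
Step 5 — Magnitude: |H| = 0.01719 (-35.3 dB); phase: φ = 89.0°.

|H| = 0.01719 (-35.3 dB), φ = 89.0°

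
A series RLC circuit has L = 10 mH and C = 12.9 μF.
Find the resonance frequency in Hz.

Step 1 — Resonance condition Im(Z)=0 gives ω₀ = 1/√(LC).
Step 2 — ω₀ = 1/√(0.01·1.29e-05) = 2784 rad/s.
Step 3 — f₀ = ω₀/(2π) = 443.1 Hz.

f₀ = 443.1 Hz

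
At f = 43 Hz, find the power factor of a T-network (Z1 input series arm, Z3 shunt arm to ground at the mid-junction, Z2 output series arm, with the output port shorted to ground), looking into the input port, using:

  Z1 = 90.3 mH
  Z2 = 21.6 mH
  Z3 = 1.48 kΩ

Step 1 — Angular frequency: ω = 2π·f = 2π·43 = 270.2 rad/s.
Step 2 — Component impedances:
  Z1: Z = jωL = j·270.2·0.0903 = 0 + j24.4 Ω
  Z2: Z = jωL = j·270.2·0.0216 = 0 + j5.836 Ω
  Z3: Z = R = 1480 Ω
Step 3 — With the output port shorted to ground, the output series arm Z2 runs from the junction to ground; the shunt arm Z3 also runs from the junction to ground. They appear in parallel: Z3 || Z2 = 0.02301 + j5.836 Ω.
Step 4 — Series with input arm Z1: Z_in = Z1 + (Z3 || Z2) = 0.02301 + j30.23 Ω = 30.23∠90.0° Ω.
Step 5 — Power factor: PF = cos(φ) = Re(Z)/|Z| = 0.023011/30.233 = 0.0007611.
Step 6 — Type: Im(Z) = 30.23 ⇒ lagging (phase φ = 90.0°).

PF = 0.0007611 (lagging, φ = 90.0°)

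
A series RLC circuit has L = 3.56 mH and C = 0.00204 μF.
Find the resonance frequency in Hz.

Step 1 — Resonance condition Im(Z)=0 gives ω₀ = 1/√(LC).
Step 2 — ω₀ = 1/√(0.00356·2.04e-09) = 3.711e+05 rad/s.
Step 3 — f₀ = ω₀/(2π) = 5.906e+04 Hz.

f₀ = 5.906e+04 Hz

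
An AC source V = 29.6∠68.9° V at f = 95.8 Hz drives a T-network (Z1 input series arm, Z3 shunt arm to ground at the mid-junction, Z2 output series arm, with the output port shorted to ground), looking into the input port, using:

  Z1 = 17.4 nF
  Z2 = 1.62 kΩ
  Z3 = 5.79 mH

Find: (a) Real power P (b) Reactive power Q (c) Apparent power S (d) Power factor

Step 1 — Angular frequency: ω = 2π·f = 2π·95.8 = 601.9 rad/s.
Step 2 — Component impedances:
  Z1: Z = 1/(jωC) = -j/(ω·C) = 0 - j9.548e+04 Ω
  Z2: Z = R = 1620 Ω
  Z3: Z = jωL = j·601.9·0.00579 = 0 + j3.485 Ω
Step 3 — With the output port shorted to ground, the output series arm Z2 runs from the junction to ground; the shunt arm Z3 also runs from the junction to ground. They appear in parallel: Z3 || Z2 = 0.007498 + j3.485 Ω.
Step 4 — Series with input arm Z1: Z_in = Z1 + (Z3 || Z2) = 0.007498 - j9.547e+04 Ω = 9.547e+04∠-90.0° Ω.
Step 5 — Source phasor: V = 29.6∠68.9° V = 10.66 + j27.62 V.
Step 6 — Current: I = V / Z = -0.0002892 + j0.0001116 A = 0.00031∠158.9° A.
Step 7 — Complex power: S = V·I* = 7.207e-10 - j0.009177 VA.
Step 8 — Real power: P = Re(S) = 7.207e-10 W.
Step 9 — Reactive power: Q = Im(S) = -0.009177 VAR.
Step 10 — Apparent power: |S| = 0.009177 VA.
Step 11 — Power factor: PF = P/|S| = 7.853e-08 (leading).

(a) P = 7.207e-10 W  (b) Q = -0.009177 VAR  (c) S = 0.009177 VA  (d) PF = 7.853e-08 (leading)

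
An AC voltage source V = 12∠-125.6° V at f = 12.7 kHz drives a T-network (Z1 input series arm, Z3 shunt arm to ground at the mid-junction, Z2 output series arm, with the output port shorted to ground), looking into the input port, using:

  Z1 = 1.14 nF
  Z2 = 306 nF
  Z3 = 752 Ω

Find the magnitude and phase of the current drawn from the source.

Step 1 — Angular frequency: ω = 2π·f = 2π·1.27e+04 = 7.98e+04 rad/s.
Step 2 — Component impedances:
  Z1: Z = 1/(jωC) = -j/(ω·C) = 0 - j1.099e+04 Ω
  Z2: Z = 1/(jωC) = -j/(ω·C) = 0 - j40.95 Ω
  Z3: Z = R = 752 Ω
Step 3 — With the output port shorted to ground, the output series arm Z2 runs from the junction to ground; the shunt arm Z3 also runs from the junction to ground. They appear in parallel: Z3 || Z2 = 2.224 - j40.83 Ω.
Step 4 — Series with input arm Z1: Z_in = Z1 + (Z3 || Z2) = 2.224 - j1.103e+04 Ω = 1.103e+04∠-90.0° Ω.
Step 5 — Source phasor: V = 12∠-125.6° V = -6.985 - j9.757 V.
Step 6 — Ohm's law: I = V / Z_total = (-6.985 - j9.757) / (2.224 - j1.103e+04) = 0.0008842 - j0.0006333 A.
Step 7 — Convert to polar: |I| = 0.001088 A, ∠I = -35.6°.

I = 0.001088∠-35.6° A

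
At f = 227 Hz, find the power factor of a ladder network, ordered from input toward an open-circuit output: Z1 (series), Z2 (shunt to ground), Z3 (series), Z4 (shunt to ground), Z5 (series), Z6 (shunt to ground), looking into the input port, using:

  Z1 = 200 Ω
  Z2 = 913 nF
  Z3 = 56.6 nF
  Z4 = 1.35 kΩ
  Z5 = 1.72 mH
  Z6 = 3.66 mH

Step 1 — Angular frequency: ω = 2π·f = 2π·227 = 1426 rad/s.
Step 2 — Component impedances:
  Z1: Z = R = 200 Ω
  Z2: Z = 1/(jωC) = -j/(ω·C) = 0 - j767.9 Ω
  Z3: Z = 1/(jωC) = -j/(ω·C) = 0 - j1.239e+04 Ω
  Z4: Z = R = 1350 Ω
  Z5: Z = jωL = j·1426·0.00172 = 0 + j2.453 Ω
  Z6: Z = jωL = j·1426·0.00366 = 0 + j5.22 Ω
Step 3 — Ladder network (open output): work backward from the far end, alternating series and parallel combinations. Z_in = 200 - j723.1 Ω = 750.2∠-74.5° Ω.
Step 4 — Power factor: PF = cos(φ) = Re(Z)/|Z| = 200/750.2 = 0.2666.
Step 5 — Type: Im(Z) = -723.1 ⇒ leading (phase φ = -74.5°).

PF = 0.2666 (leading, φ = -74.5°)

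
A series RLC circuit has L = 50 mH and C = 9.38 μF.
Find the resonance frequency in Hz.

Step 1 — Resonance condition Im(Z)=0 gives ω₀ = 1/√(LC).
Step 2 — ω₀ = 1/√(0.05·9.38e-06) = 1460 rad/s.
Step 3 — f₀ = ω₀/(2π) = 232.4 Hz.

f₀ = 232.4 Hz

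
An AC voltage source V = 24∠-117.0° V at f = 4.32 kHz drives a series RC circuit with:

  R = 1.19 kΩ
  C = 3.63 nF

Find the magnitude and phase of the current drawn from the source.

Step 1 — Angular frequency: ω = 2π·f = 2π·4320 = 2.714e+04 rad/s.
Step 2 — Component impedances:
  R: Z = R = 1190 Ω
  C: Z = 1/(jωC) = -j/(ω·C) = 0 - j1.015e+04 Ω
Step 3 — Series combination: Z_total = R + C = 1190 - j1.015e+04 Ω = 1.022e+04∠-83.3° Ω.
Step 4 — Source phasor: V = 24∠-117.0° V = -10.9 - j21.38 V.
Step 5 — Ohm's law: I = V / Z_total = (-10.9 - j21.38) / (1190 - j1.015e+04) = 0.001954 - j0.001303 A.
Step 6 — Convert to polar: |I| = 0.002349 A, ∠I = -33.7°.

I = 0.002349∠-33.7° A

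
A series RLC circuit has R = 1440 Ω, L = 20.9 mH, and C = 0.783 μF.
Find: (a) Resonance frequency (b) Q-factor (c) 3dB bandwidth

Step 1 — Resonance: ω₀ = 1/√(LC) = 1/√(0.0209·7.83e-07) = 7817 rad/s.
Step 2 — f₀ = ω₀/(2π) = 1244 Hz.
Step 3 — Series Q: Q = ω₀L/R = 7817·0.0209/1440 = 0.1135.
Step 4 — Bandwidth: Δω = ω₀/Q = 6.89e+04 rad/s; BW = Δω/(2π) = 1.097e+04 Hz.

(a) f₀ = 1244 Hz  (b) Q = 0.1135  (c) BW = 1.097e+04 Hz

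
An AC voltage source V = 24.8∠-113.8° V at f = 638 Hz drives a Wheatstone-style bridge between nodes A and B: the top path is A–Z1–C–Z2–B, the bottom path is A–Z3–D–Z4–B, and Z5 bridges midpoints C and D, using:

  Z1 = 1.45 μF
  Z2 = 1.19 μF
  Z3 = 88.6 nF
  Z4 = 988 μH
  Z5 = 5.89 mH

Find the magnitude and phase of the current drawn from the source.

Step 1 — Angular frequency: ω = 2π·f = 2π·638 = 4009 rad/s.
Step 2 — Component impedances:
  Z1: Z = 1/(jωC) = -j/(ω·C) = 0 - j172 Ω
  Z2: Z = 1/(jωC) = -j/(ω·C) = 0 - j209.6 Ω
  Z3: Z = 1/(jωC) = -j/(ω·C) = 0 - j2816 Ω
  Z4: Z = jωL = j·4009·0.000988 = 0 + j3.961 Ω
  Z5: Z = jωL = j·4009·0.00589 = 0 + j23.61 Ω
Step 3 — Bridge requires nodal analysis (the Z5 bridge couples midpoints C and D, so the two paths cannot be reduced to a simple series/parallel combination). Setting node B to ground and injecting 1 A at node A, the 3-node admittance system at A, C, D solves to V_A = Z_AB = 0 - j133.2 Ω = 133.2∠-90.0° Ω.
Step 4 — Source phasor: V = 24.8∠-113.8° V = -10.01 - j22.69 V.
Step 5 — Ohm's law: I = V / Z_total = (-10.01 - j22.69) / (0 - j133.2) = 0.1703 - j0.07513 A.
Step 6 — Convert to polar: |I| = 0.1862 A, ∠I = -23.8°.

I = 0.1862∠-23.8° A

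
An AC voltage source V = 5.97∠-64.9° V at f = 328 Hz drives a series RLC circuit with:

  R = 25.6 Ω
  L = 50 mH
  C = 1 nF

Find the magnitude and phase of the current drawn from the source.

Step 1 — Angular frequency: ω = 2π·f = 2π·328 = 2061 rad/s.
Step 2 — Component impedances:
  R: Z = R = 25.6 Ω
  L: Z = jωL = j·2061·0.05 = 0 + j103 Ω
  C: Z = 1/(jωC) = -j/(ω·C) = 0 - j4.852e+05 Ω
Step 3 — Series combination: Z_total = R + L + C = 25.6 - j4.851e+05 Ω = 4.851e+05∠-90.0° Ω.
Step 4 — Source phasor: V = 5.97∠-64.9° V = 2.532 - j5.406 V.
Step 5 — Ohm's law: I = V / Z_total = (2.532 - j5.406) / (25.6 - j4.851e+05) = 1.114e-05 + j5.22e-06 A.
Step 6 — Convert to polar: |I| = 1.231e-05 A, ∠I = 25.1°.

I = 1.231e-05∠25.1° A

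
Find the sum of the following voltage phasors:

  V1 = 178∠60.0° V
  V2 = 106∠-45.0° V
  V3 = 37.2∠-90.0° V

Step 1 — Convert each phasor to rectangular form:
  V1 = 178·(cos(60.0°) + j·sin(60.0°)) = 89 + j154.2 V
  V2 = 106·(cos(-45.0°) + j·sin(-45.0°)) = 74.95 - j74.95 V
  V3 = 37.2·(cos(-90.0°) + j·sin(-90.0°)) = 0 - j37.2 V
Step 2 — Sum components: V_total = 164 + j42 V.
Step 3 — Convert to polar: |V_total| = 169.2 V, ∠V_total = 14.4°.

V_total = 169.2∠14.4° V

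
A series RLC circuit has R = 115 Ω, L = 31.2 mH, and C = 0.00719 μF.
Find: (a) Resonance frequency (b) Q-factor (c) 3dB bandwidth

Step 1 — Resonance: ω₀ = 1/√(LC) = 1/√(0.0312·7.19e-09) = 6.677e+04 rad/s.
Step 2 — f₀ = ω₀/(2π) = 1.063e+04 Hz.
Step 3 — Series Q: Q = ω₀L/R = 6.677e+04·0.0312/115 = 18.11.
Step 4 — Bandwidth: Δω = ω₀/Q = 3686 rad/s; BW = Δω/(2π) = 586.6 Hz.

(a) f₀ = 1.063e+04 Hz  (b) Q = 18.11  (c) BW = 586.6 Hz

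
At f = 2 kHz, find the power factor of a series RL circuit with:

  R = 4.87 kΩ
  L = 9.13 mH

Step 1 — Angular frequency: ω = 2π·f = 2π·2000 = 1.257e+04 rad/s.
Step 2 — Component impedances:
  R: Z = R = 4870 Ω
  L: Z = jωL = j·1.257e+04·0.00913 = 0 + j114.7 Ω
Step 3 — Series combination: Z_total = R + L = 4870 + j114.7 Ω = 4871∠1.3° Ω.
Step 4 — Power factor: PF = cos(φ) = Re(Z)/|Z| = 4870/4871.4 = 0.9997.
Step 5 — Type: Im(Z) = 114.7 ⇒ lagging (phase φ = 1.3°).

PF = 0.9997 (lagging, φ = 1.3°)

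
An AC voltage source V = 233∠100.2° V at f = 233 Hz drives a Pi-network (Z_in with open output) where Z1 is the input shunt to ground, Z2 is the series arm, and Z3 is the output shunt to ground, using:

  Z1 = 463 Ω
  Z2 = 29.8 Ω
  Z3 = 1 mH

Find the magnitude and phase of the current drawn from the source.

Step 1 — Angular frequency: ω = 2π·f = 2π·233 = 1464 rad/s.
Step 2 — Component impedances:
  Z1: Z = R = 463 Ω
  Z2: Z = R = 29.8 Ω
  Z3: Z = jωL = j·1464·0.001 = 0 + j1.464 Ω
Step 3 — With open output, the series arm Z2 and the output shunt Z3 appear in series to ground: Z2 + Z3 = 29.8 + j1.464 Ω.
Step 4 — Parallel with input shunt Z1: Z_in = Z1 || (Z2 + Z3) = 28 + j1.292 Ω = 28.03∠2.6° Ω.
Step 5 — Source phasor: V = 233∠100.2° V = -41.26 + j229.3 V.
Step 6 — Ohm's law: I = V / Z_total = (-41.26 + j229.3) / (28 + j1.292) = -1.093 + j8.24 A.
Step 7 — Convert to polar: |I| = 8.312 A, ∠I = 97.6°.

I = 8.312∠97.6° A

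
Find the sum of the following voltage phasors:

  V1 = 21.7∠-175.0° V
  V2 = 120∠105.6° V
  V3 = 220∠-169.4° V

Step 1 — Convert each phasor to rectangular form:
  V1 = 21.7·(cos(-175.0°) + j·sin(-175.0°)) = -21.62 - j1.891 V
  V2 = 120·(cos(105.6°) + j·sin(105.6°)) = -32.27 + j115.6 V
  V3 = 220·(cos(-169.4°) + j·sin(-169.4°)) = -216.2 - j40.47 V
Step 2 — Sum components: V_total = -270.1 + j73.22 V.
Step 3 — Convert to polar: |V_total| = 279.9 V, ∠V_total = 164.8°.

V_total = 279.9∠164.8° V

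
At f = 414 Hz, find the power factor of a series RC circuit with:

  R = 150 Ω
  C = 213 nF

Step 1 — Angular frequency: ω = 2π·f = 2π·414 = 2601 rad/s.
Step 2 — Component impedances:
  R: Z = R = 150 Ω
  C: Z = 1/(jωC) = -j/(ω·C) = 0 - j1805 Ω
Step 3 — Series combination: Z_total = R + C = 150 - j1805 Ω = 1811∠-85.2° Ω.
Step 4 — Power factor: PF = cos(φ) = Re(Z)/|Z| = 150/1811.1 = 0.08282.
Step 5 — Type: Im(Z) = -1805 ⇒ leading (phase φ = -85.2°).

PF = 0.08282 (leading, φ = -85.2°)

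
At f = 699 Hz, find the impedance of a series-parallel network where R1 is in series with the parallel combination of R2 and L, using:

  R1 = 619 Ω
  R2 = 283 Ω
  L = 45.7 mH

Step 1 — Angular frequency: ω = 2π·f = 2π·699 = 4392 rad/s.
Step 2 — Component impedances:
  R1: Z = R = 619 Ω
  R2: Z = R = 283 Ω
  L: Z = jωL = j·4392·0.0457 = 0 + j200.7 Ω
Step 3 — Parallel branch: R2 || L = 1/(1/R2 + 1/L) = 94.71 + j133.5 Ω.
Step 4 — Series with R1: Z_total = R1 + (R2 || L) = 713.7 + j133.5 Ω = 726.1∠10.6° Ω.

Z = 713.7 + j133.5 Ω = 726.1∠10.6° Ω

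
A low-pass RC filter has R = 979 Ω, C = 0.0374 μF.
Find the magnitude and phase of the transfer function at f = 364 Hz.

Step 1 — Angular frequency: ω = 2π·364 = 2287 rad/s.
Step 2 — Transfer function: H(jω) = 1/(1 + jωRC).
Step 3 — Denominator: 1 + jωRC = 1 + j·2287·979·3.74e-08 = 1 + j0.08374.
Step 4 — H = 0.993 - j0.08316.
Step 5 — Magnitude: |H| = 0.9965 (-0.0 dB); phase: φ = -4.8°.

|H| = 0.9965 (-0.0 dB), φ = -4.8°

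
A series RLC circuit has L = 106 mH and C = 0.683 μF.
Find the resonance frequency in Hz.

Step 1 — Resonance condition Im(Z)=0 gives ω₀ = 1/√(LC).
Step 2 — ω₀ = 1/√(0.106·6.83e-07) = 3717 rad/s.
Step 3 — f₀ = ω₀/(2π) = 591.5 Hz.

f₀ = 591.5 Hz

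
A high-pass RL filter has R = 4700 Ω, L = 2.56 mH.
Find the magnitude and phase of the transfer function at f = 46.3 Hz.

Step 1 — Angular frequency: ω = 2π·46.3 = 290.9 rad/s.
Step 2 — Transfer function: H(jω) = jωL/(R + jωL).
Step 3 — Numerator jωL = j·0.7447; denominator R + jωL = 4700 + j0.7447.
Step 4 — H = 2.511e-08 + j0.0001585.
Step 5 — Magnitude: |H| = 0.0001585 (-76.0 dB); phase: φ = 90.0°.

|H| = 0.0001585 (-76.0 dB), φ = 90.0°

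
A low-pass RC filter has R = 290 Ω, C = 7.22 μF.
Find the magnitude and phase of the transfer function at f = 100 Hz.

Step 1 — Angular frequency: ω = 2π·100 = 628.3 rad/s.
Step 2 — Transfer function: H(jω) = 1/(1 + jωRC).
Step 3 — Denominator: 1 + jωRC = 1 + j·628.3·290·7.22e-06 = 1 + j1.316.
Step 4 — H = 0.3662 - j0.4818.
Step 5 — Magnitude: |H| = 0.6051 (-4.4 dB); phase: φ = -52.8°.

|H| = 0.6051 (-4.4 dB), φ = -52.8°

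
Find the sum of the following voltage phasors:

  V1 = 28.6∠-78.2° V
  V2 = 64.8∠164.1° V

Step 1 — Convert each phasor to rectangular form:
  V1 = 28.6·(cos(-78.2°) + j·sin(-78.2°)) = 5.849 - j28 V
  V2 = 64.8·(cos(164.1°) + j·sin(164.1°)) = -62.32 + j17.75 V
Step 2 — Sum components: V_total = -56.47 - j10.24 V.
Step 3 — Convert to polar: |V_total| = 57.39 V, ∠V_total = -169.7°.

V_total = 57.39∠-169.7° V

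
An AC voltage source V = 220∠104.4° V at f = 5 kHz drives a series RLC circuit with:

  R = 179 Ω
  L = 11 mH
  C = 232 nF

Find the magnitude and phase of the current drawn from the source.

Step 1 — Angular frequency: ω = 2π·f = 2π·5000 = 3.142e+04 rad/s.
Step 2 — Component impedances:
  R: Z = R = 179 Ω
  L: Z = jωL = j·3.142e+04·0.011 = 0 + j345.6 Ω
  C: Z = 1/(jωC) = -j/(ω·C) = 0 - j137.2 Ω
Step 3 — Series combination: Z_total = R + L + C = 179 + j208.4 Ω = 274.7∠49.3° Ω.
Step 4 — Source phasor: V = 220∠104.4° V = -54.71 + j213.1 V.
Step 5 — Ohm's law: I = V / Z_total = (-54.71 + j213.1) / (179 + j208.4) = 0.4586 + j0.6565 A.
Step 6 — Convert to polar: |I| = 0.8009 A, ∠I = 55.1°.

I = 0.8009∠55.1° A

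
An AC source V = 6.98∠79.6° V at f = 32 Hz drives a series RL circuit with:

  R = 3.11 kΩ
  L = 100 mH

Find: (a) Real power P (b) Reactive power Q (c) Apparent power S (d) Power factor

Step 1 — Angular frequency: ω = 2π·f = 2π·32 = 201.1 rad/s.
Step 2 — Component impedances:
  R: Z = R = 3110 Ω
  L: Z = jωL = j·201.1·0.1 = 0 + j20.11 Ω
Step 3 — Series combination: Z_total = R + L = 3110 + j20.11 Ω = 3110∠0.4° Ω.
Step 4 — Source phasor: V = 6.98∠79.6° V = 1.26 + j6.865 V.
Step 5 — Current: I = V / Z = 0.0004194 + j0.002205 A = 0.002244∠79.2° A.
Step 6 — Complex power: S = V·I* = 0.01567 + j0.0001013 VA.
Step 7 — Real power: P = Re(S) = 0.01567 W.
Step 8 — Reactive power: Q = Im(S) = 0.0001013 VAR.
Step 9 — Apparent power: |S| = 0.01567 VA.
Step 10 — Power factor: PF = P/|S| = 1 (lagging).

(a) P = 0.01567 W  (b) Q = 0.0001013 VAR  (c) S = 0.01567 VA  (d) PF = 1 (lagging)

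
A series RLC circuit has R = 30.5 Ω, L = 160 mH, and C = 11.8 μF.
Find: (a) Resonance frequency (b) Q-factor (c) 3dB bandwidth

Step 1 — Resonance: ω₀ = 1/√(LC) = 1/√(0.16·1.18e-05) = 727.8 rad/s.
Step 2 — f₀ = ω₀/(2π) = 115.8 Hz.
Step 3 — Series Q: Q = ω₀L/R = 727.8·0.16/30.5 = 3.818.
Step 4 — Bandwidth: Δω = ω₀/Q = 190.6 rad/s; BW = Δω/(2π) = 30.34 Hz.

(a) f₀ = 115.8 Hz  (b) Q = 3.818  (c) BW = 30.34 Hz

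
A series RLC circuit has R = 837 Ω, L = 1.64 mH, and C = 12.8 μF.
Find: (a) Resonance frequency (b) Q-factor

Step 1 — Resonance condition Im(Z)=0 gives ω₀ = 1/√(LC).
Step 2 — ω₀ = 1/√(0.00164·1.28e-05) = 6902 rad/s.
Step 3 — f₀ = ω₀/(2π) = 1098 Hz.
Step 4 — Series Q: Q = ω₀L/R = 6902·0.00164/837 = 0.01352.

(a) f₀ = 1098 Hz  (b) Q = 0.01352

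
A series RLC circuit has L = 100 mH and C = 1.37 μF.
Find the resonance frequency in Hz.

Step 1 — Resonance condition Im(Z)=0 gives ω₀ = 1/√(LC).
Step 2 — ω₀ = 1/√(0.1·1.37e-06) = 2702 rad/s.
Step 3 — f₀ = ω₀/(2π) = 430 Hz.

f₀ = 430 Hz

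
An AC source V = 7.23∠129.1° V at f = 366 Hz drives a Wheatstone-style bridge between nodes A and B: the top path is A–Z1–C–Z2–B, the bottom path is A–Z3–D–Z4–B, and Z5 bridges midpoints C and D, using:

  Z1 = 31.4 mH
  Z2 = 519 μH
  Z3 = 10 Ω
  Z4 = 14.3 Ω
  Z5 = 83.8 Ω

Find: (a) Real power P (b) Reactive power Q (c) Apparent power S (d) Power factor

Step 1 — Angular frequency: ω = 2π·f = 2π·366 = 2300 rad/s.
Step 2 — Component impedances:
  Z1: Z = jωL = j·2300·0.0314 = 0 + j72.21 Ω
  Z2: Z = jωL = j·2300·0.000519 = 0 + j1.194 Ω
  Z3: Z = R = 10 Ω
  Z4: Z = R = 14.3 Ω
  Z5: Z = R = 83.8 Ω
Step 3 — Bridge requires nodal analysis (the Z5 bridge couples midpoints C and D, so the two paths cannot be reduced to a simple series/parallel combination). Setting node B to ground and injecting 1 A at node A, the 3-node admittance system at A, C, D solves to V_A = Z_AB = 20.42 + j6.231 Ω = 21.35∠17.0° Ω.
Step 4 — Source phasor: V = 7.23∠129.1° V = -4.56 + j5.611 V.
Step 5 — Current: I = V / Z = -0.1276 + j0.3137 A = 0.3387∠112.1° A.
Step 6 — Complex power: S = V·I* = 2.342 + j0.7146 VA.
Step 7 — Real power: P = Re(S) = 2.342 W.
Step 8 — Reactive power: Q = Im(S) = 0.7146 VAR.
Step 9 — Apparent power: |S| = 2.449 VA.
Step 10 — Power factor: PF = P/|S| = 0.9565 (lagging).

(a) P = 2.342 W  (b) Q = 0.7146 VAR  (c) S = 2.449 VA  (d) PF = 0.9565 (lagging)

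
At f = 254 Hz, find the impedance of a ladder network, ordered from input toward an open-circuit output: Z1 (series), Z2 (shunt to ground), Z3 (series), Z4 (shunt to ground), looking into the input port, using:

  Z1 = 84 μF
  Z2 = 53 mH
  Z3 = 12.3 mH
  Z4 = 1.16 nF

Step 1 — Angular frequency: ω = 2π·f = 2π·254 = 1596 rad/s.
Step 2 — Component impedances:
  Z1: Z = 1/(jωC) = -j/(ω·C) = 0 - j7.459 Ω
  Z2: Z = jωL = j·1596·0.053 = 0 + j84.58 Ω
  Z3: Z = jωL = j·1596·0.0123 = 0 + j19.63 Ω
  Z4: Z = 1/(jωC) = -j/(ω·C) = 0 - j5.402e+05 Ω
Step 3 — Ladder network (open output): work backward from the far end, alternating series and parallel combinations. Z_in = 0 + j77.14 Ω = 77.14∠90.0° Ω.

Z = 0 + j77.14 Ω = 77.14∠90.0° Ω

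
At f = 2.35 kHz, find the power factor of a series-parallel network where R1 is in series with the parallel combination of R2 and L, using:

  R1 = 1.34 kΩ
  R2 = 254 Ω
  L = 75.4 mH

Step 1 — Angular frequency: ω = 2π·f = 2π·2350 = 1.477e+04 rad/s.
Step 2 — Component impedances:
  R1: Z = R = 1340 Ω
  R2: Z = R = 254 Ω
  L: Z = jωL = j·1.477e+04·0.0754 = 0 + j1113 Ω
Step 3 — Parallel branch: R2 || L = 1/(1/R2 + 1/L) = 241.4 + j55.08 Ω.
Step 4 — Series with R1: Z_total = R1 + (R2 || L) = 1581 + j55.08 Ω = 1582∠2.0° Ω.
Step 5 — Power factor: PF = cos(φ) = Re(Z)/|Z| = 1581/1582 = 0.9994.
Step 6 — Type: Im(Z) = 55.08 ⇒ lagging (phase φ = 2.0°).

PF = 0.9994 (lagging, φ = 2.0°)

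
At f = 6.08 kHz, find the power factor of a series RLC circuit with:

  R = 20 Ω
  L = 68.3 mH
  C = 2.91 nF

Step 1 — Angular frequency: ω = 2π·f = 2π·6080 = 3.82e+04 rad/s.
Step 2 — Component impedances:
  R: Z = R = 20 Ω
  L: Z = jωL = j·3.82e+04·0.0683 = 0 + j2609 Ω
  C: Z = 1/(jωC) = -j/(ω·C) = 0 - j8995 Ω
Step 3 — Series combination: Z_total = R + L + C = 20 - j6386 Ω = 6386∠-89.8° Ω.
Step 4 — Power factor: PF = cos(φ) = Re(Z)/|Z| = 20/6386 = 0.003132.
Step 5 — Type: Im(Z) = -6386 ⇒ leading (phase φ = -89.8°).

PF = 0.003132 (leading, φ = -89.8°)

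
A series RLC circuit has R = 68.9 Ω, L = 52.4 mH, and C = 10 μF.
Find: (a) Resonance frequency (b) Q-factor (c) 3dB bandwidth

Step 1 — Resonance condition Im(Z)=0 gives ω₀ = 1/√(LC).
Step 2 — ω₀ = 1/√(0.0524·1e-05) = 1381 rad/s.
Step 3 — f₀ = ω₀/(2π) = 219.9 Hz.
Step 4 — Series Q: Q = ω₀L/R = 1381·0.0524/68.9 = 1.051.
Step 5 — 3dB bandwidth: Δω = ω₀/Q = 1315 rad/s; BW = Δω/(2π) = 209.3 Hz.

(a) f₀ = 219.9 Hz  (b) Q = 1.051  (c) BW = 209.3 Hz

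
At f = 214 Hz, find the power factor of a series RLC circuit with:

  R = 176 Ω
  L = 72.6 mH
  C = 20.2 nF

Step 1 — Angular frequency: ω = 2π·f = 2π·214 = 1345 rad/s.
Step 2 — Component impedances:
  R: Z = R = 176 Ω
  L: Z = jωL = j·1345·0.0726 = 0 + j97.62 Ω
  C: Z = 1/(jωC) = -j/(ω·C) = 0 - j3.682e+04 Ω
Step 3 — Series combination: Z_total = R + L + C = 176 - j3.672e+04 Ω = 3.672e+04∠-89.7° Ω.
Step 4 — Power factor: PF = cos(φ) = Re(Z)/|Z| = 176/3.672e+04 = 0.004793.
Step 5 — Type: Im(Z) = -3.672e+04 ⇒ leading (phase φ = -89.7°).

PF = 0.004793 (leading, φ = -89.7°)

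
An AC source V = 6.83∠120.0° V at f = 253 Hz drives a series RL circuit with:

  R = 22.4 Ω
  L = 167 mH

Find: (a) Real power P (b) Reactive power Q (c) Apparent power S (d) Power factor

Step 1 — Angular frequency: ω = 2π·f = 2π·253 = 1590 rad/s.
Step 2 — Component impedances:
  R: Z = R = 22.4 Ω
  L: Z = jωL = j·1590·0.167 = 0 + j265.5 Ω
Step 3 — Series combination: Z_total = R + L = 22.4 + j265.5 Ω = 266.4∠85.2° Ω.
Step 4 — Source phasor: V = 6.83∠120.0° V = -3.415 + j5.915 V.
Step 5 — Current: I = V / Z = 0.02105 + j0.01464 A = 0.02564∠34.8° A.
Step 6 — Complex power: S = V·I* = 0.01472 + j0.1745 VA.
Step 7 — Real power: P = Re(S) = 0.01472 W.
Step 8 — Reactive power: Q = Im(S) = 0.1745 VAR.
Step 9 — Apparent power: |S| = 0.1751 VA.
Step 10 — Power factor: PF = P/|S| = 0.08408 (lagging).

(a) P = 0.01472 W  (b) Q = 0.1745 VAR  (c) S = 0.1751 VA  (d) PF = 0.08408 (lagging)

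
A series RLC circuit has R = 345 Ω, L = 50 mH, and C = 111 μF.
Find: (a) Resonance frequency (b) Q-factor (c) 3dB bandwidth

Step 1 — Resonance condition Im(Z)=0 gives ω₀ = 1/√(LC).
Step 2 — ω₀ = 1/√(0.05·0.000111) = 424.5 rad/s.
Step 3 — f₀ = ω₀/(2π) = 67.56 Hz.
Step 4 — Series Q: Q = ω₀L/R = 424.5·0.05/345 = 0.06152.
Step 5 — 3dB bandwidth: Δω = ω₀/Q = 6900 rad/s; BW = Δω/(2π) = 1098 Hz.

(a) f₀ = 67.56 Hz  (b) Q = 0.06152  (c) BW = 1098 Hz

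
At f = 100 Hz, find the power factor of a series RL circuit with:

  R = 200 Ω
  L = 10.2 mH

Step 1 — Angular frequency: ω = 2π·f = 2π·100 = 628.3 rad/s.
Step 2 — Component impedances:
  R: Z = R = 200 Ω
  L: Z = jωL = j·628.3·0.0102 = 0 + j6.409 Ω
Step 3 — Series combination: Z_total = R + L = 200 + j6.409 Ω = 200.1∠1.8° Ω.
Step 4 — Power factor: PF = cos(φ) = Re(Z)/|Z| = 200/200.1 = 0.9995.
Step 5 — Type: Im(Z) = 6.409 ⇒ lagging (phase φ = 1.8°).

PF = 0.9995 (lagging, φ = 1.8°)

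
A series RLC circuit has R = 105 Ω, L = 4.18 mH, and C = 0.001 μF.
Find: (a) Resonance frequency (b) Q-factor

Step 1 — Resonance condition Im(Z)=0 gives ω₀ = 1/√(LC).
Step 2 — ω₀ = 1/√(0.00418·1e-09) = 4.891e+05 rad/s.
Step 3 — f₀ = ω₀/(2π) = 7.785e+04 Hz.
Step 4 — Series Q: Q = ω₀L/R = 4.891e+05·0.00418/105 = 19.47.

(a) f₀ = 7.785e+04 Hz  (b) Q = 19.47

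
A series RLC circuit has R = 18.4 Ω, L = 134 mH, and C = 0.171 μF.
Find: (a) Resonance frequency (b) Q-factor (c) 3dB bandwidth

Step 1 — Resonance: ω₀ = 1/√(LC) = 1/√(0.134·1.71e-07) = 6606 rad/s.
Step 2 — f₀ = ω₀/(2π) = 1051 Hz.
Step 3 — Series Q: Q = ω₀L/R = 6606·0.134/18.4 = 48.11.
Step 4 — Bandwidth: Δω = ω₀/Q = 137.3 rad/s; BW = Δω/(2π) = 21.85 Hz.

(a) f₀ = 1051 Hz  (b) Q = 48.11  (c) BW = 21.85 Hz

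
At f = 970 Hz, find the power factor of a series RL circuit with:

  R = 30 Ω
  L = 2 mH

Step 1 — Angular frequency: ω = 2π·f = 2π·970 = 6095 rad/s.
Step 2 — Component impedances:
  R: Z = R = 30 Ω
  L: Z = jωL = j·6095·0.002 = 0 + j12.19 Ω
Step 3 — Series combination: Z_total = R + L = 30 + j12.19 Ω = 32.38∠22.1° Ω.
Step 4 — Power factor: PF = cos(φ) = Re(Z)/|Z| = 30/32.382 = 0.9264.
Step 5 — Type: Im(Z) = 12.19 ⇒ lagging (phase φ = 22.1°).

PF = 0.9264 (lagging, φ = 22.1°)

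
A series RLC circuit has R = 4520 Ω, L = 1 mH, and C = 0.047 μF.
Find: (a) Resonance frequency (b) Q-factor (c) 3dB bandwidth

Step 1 — Resonance: ω₀ = 1/√(LC) = 1/√(0.001·4.7e-08) = 1.459e+05 rad/s.
Step 2 — f₀ = ω₀/(2π) = 2.322e+04 Hz.
Step 3 — Series Q: Q = ω₀L/R = 1.459e+05·0.001/4520 = 0.03227.
Step 4 — Bandwidth: Δω = ω₀/Q = 4.52e+06 rad/s; BW = Δω/(2π) = 7.194e+05 Hz.

(a) f₀ = 2.322e+04 Hz  (b) Q = 0.03227  (c) BW = 7.194e+05 Hz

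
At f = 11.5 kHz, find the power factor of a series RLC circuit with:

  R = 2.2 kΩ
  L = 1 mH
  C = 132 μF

Step 1 — Angular frequency: ω = 2π·f = 2π·1.15e+04 = 7.226e+04 rad/s.
Step 2 — Component impedances:
  R: Z = R = 2200 Ω
  L: Z = jωL = j·7.226e+04·0.001 = 0 + j72.26 Ω
  C: Z = 1/(jωC) = -j/(ω·C) = 0 - j0.1048 Ω
Step 3 — Series combination: Z_total = R + L + C = 2200 + j72.15 Ω = 2201∠1.9° Ω.
Step 4 — Power factor: PF = cos(φ) = Re(Z)/|Z| = 2200/2201 = 0.9995.
Step 5 — Type: Im(Z) = 72.15 ⇒ lagging (phase φ = 1.9°).

PF = 0.9995 (lagging, φ = 1.9°)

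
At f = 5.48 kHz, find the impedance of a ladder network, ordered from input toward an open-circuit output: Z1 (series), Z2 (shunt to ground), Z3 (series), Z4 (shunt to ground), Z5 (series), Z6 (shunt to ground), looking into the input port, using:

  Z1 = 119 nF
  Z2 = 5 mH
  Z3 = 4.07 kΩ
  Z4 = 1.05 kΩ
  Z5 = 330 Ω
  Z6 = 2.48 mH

Step 1 — Angular frequency: ω = 2π·f = 2π·5480 = 3.443e+04 rad/s.
Step 2 — Component impedances:
  Z1: Z = 1/(jωC) = -j/(ω·C) = 0 - j244.1 Ω
  Z2: Z = jωL = j·3.443e+04·0.005 = 0 + j172.2 Ω
  Z3: Z = R = 4070 Ω
  Z4: Z = R = 1050 Ω
  Z5: Z = R = 330 Ω
  Z6: Z = jωL = j·3.443e+04·0.00248 = 0 + j85.39 Ω
Step 3 — Ladder network (open output): work backward from the far end, alternating series and parallel combinations. Z_in = 6.836 - j72.25 Ω = 72.57∠-84.6° Ω.

Z = 6.836 - j72.25 Ω = 72.57∠-84.6° Ω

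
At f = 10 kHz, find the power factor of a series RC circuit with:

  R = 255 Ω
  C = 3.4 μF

Step 1 — Angular frequency: ω = 2π·f = 2π·1e+04 = 6.283e+04 rad/s.
Step 2 — Component impedances:
  R: Z = R = 255 Ω
  C: Z = 1/(jωC) = -j/(ω·C) = 0 - j4.681 Ω
Step 3 — Series combination: Z_total = R + C = 255 - j4.681 Ω = 255∠-1.1° Ω.
Step 4 — Power factor: PF = cos(φ) = Re(Z)/|Z| = 255/255.04 = 0.9998.
Step 5 — Type: Im(Z) = -4.681 ⇒ leading (phase φ = -1.1°).

PF = 0.9998 (leading, φ = -1.1°)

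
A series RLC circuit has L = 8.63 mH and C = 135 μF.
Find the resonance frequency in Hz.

Step 1 — Resonance condition Im(Z)=0 gives ω₀ = 1/√(LC).
Step 2 — ω₀ = 1/√(0.00863·0.000135) = 926.5 rad/s.
Step 3 — f₀ = ω₀/(2π) = 147.5 Hz.

f₀ = 147.5 Hz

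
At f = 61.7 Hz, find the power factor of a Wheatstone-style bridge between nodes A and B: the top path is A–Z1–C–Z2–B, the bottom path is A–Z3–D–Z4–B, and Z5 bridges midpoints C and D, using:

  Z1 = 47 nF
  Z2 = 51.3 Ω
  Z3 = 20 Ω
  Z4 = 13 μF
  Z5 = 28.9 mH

Step 1 — Angular frequency: ω = 2π·f = 2π·61.7 = 387.7 rad/s.
Step 2 — Component impedances:
  Z1: Z = 1/(jωC) = -j/(ω·C) = 0 - j5.488e+04 Ω
  Z2: Z = R = 51.3 Ω
  Z3: Z = R = 20 Ω
  Z4: Z = 1/(jωC) = -j/(ω·C) = 0 - j198.4 Ω
  Z5: Z = jωL = j·387.7·0.0289 = 0 + j11.2 Ω
Step 3 — Bridge requires nodal analysis (the Z5 bridge couples midpoints C and D, so the two paths cannot be reduced to a simple series/parallel combination). Setting node B to ground and injecting 1 A at node A, the 3-node admittance system at A, C, D solves to V_A = Z_AB = 73.61 - j2.82 Ω = 73.66∠-2.2° Ω.
Step 4 — Power factor: PF = cos(φ) = Re(Z)/|Z| = 73.61/73.66 = 0.9993.
Step 5 — Type: Im(Z) = -2.82 ⇒ leading (phase φ = -2.2°).

PF = 0.9993 (leading, φ = -2.2°)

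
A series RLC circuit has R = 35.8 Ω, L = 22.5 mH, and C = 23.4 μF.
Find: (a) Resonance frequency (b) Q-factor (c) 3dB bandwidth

Step 1 — Resonance: ω₀ = 1/√(LC) = 1/√(0.0225·2.34e-05) = 1378 rad/s.
Step 2 — f₀ = ω₀/(2π) = 219.3 Hz.
Step 3 — Series Q: Q = ω₀L/R = 1378·0.0225/35.8 = 0.8662.
Step 4 — Bandwidth: Δω = ω₀/Q = 1591 rad/s; BW = Δω/(2π) = 253.2 Hz.

(a) f₀ = 219.3 Hz  (b) Q = 0.8662  (c) BW = 253.2 Hz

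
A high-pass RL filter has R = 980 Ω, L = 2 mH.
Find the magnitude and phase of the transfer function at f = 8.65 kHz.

Step 1 — Angular frequency: ω = 2π·8650 = 5.435e+04 rad/s.
Step 2 — Transfer function: H(jω) = jωL/(R + jωL).
Step 3 — Numerator jωL = j·108.7; denominator R + jωL = 980 + j108.7.
Step 4 — H = 0.01215 + j0.1096.
Step 5 — Magnitude: |H| = 0.1102 (-19.2 dB); phase: φ = 83.7°.

|H| = 0.1102 (-19.2 dB), φ = 83.7°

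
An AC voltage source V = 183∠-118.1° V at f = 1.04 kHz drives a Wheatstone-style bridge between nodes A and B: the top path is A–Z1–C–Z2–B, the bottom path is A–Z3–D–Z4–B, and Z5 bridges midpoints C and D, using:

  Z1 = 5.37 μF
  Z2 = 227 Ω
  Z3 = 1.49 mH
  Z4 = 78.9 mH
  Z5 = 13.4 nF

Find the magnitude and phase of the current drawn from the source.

Step 1 — Angular frequency: ω = 2π·f = 2π·1040 = 6535 rad/s.
Step 2 — Component impedances:
  Z1: Z = 1/(jωC) = -j/(ω·C) = 0 - j28.5 Ω
  Z2: Z = R = 227 Ω
  Z3: Z = jωL = j·6535·0.00149 = 0 + j9.736 Ω
  Z4: Z = jωL = j·6535·0.0789 = 0 + j515.6 Ω
  Z5: Z = 1/(jωC) = -j/(ω·C) = 0 - j1.142e+04 Ω
Step 3 — Bridge requires nodal analysis (the Z5 bridge couples midpoints C and D, so the two paths cannot be reduced to a simple series/parallel combination). Setting node B to ground and injecting 1 A at node A, the 3-node admittance system at A, C, D solves to V_A = Z_AB = 209.9 + j65.85 Ω = 220∠17.4° Ω.
Step 4 — Source phasor: V = 183∠-118.1° V = -86.2 - j161.4 V.
Step 5 — Ohm's law: I = V / Z_total = (-86.2 - j161.4) / (209.9 + j65.85) = -0.5934 - j0.5828 A.
Step 6 — Convert to polar: |I| = 0.8318 A, ∠I = -135.5°.

I = 0.8318∠-135.5° A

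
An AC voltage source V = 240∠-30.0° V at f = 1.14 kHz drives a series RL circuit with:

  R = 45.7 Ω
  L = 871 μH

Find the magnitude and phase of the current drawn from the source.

Step 1 — Angular frequency: ω = 2π·f = 2π·1140 = 7163 rad/s.
Step 2 — Component impedances:
  R: Z = R = 45.7 Ω
  L: Z = jωL = j·7163·0.000871 = 0 + j6.239 Ω
Step 3 — Series combination: Z_total = R + L = 45.7 + j6.239 Ω = 46.12∠7.8° Ω.
Step 4 — Source phasor: V = 240∠-30.0° V = 207.8 - j120 V.
Step 5 — Ohm's law: I = V / Z_total = (207.8 - j120) / (45.7 + j6.239) = 4.113 - j3.187 A.
Step 6 — Convert to polar: |I| = 5.203 A, ∠I = -37.8°.

I = 5.203∠-37.8° A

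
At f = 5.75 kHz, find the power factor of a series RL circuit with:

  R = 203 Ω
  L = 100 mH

Step 1 — Angular frequency: ω = 2π·f = 2π·5750 = 3.613e+04 rad/s.
Step 2 — Component impedances:
  R: Z = R = 203 Ω
  L: Z = jωL = j·3.613e+04·0.1 = 0 + j3613 Ω
Step 3 — Series combination: Z_total = R + L = 203 + j3613 Ω = 3619∠86.8° Ω.
Step 4 — Power factor: PF = cos(φ) = Re(Z)/|Z| = 203/3618.5 = 0.0561.
Step 5 — Type: Im(Z) = 3613 ⇒ lagging (phase φ = 86.8°).

PF = 0.0561 (lagging, φ = 86.8°)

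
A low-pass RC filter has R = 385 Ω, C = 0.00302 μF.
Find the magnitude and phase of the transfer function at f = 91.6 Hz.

Step 1 — Angular frequency: ω = 2π·91.6 = 575.5 rad/s.
Step 2 — Transfer function: H(jω) = 1/(1 + jωRC).
Step 3 — Denominator: 1 + jωRC = 1 + j·575.5·385·3.02e-09 = 1 + j0.0006692.
Step 4 — H = 1 - j0.0006692.
Step 5 — Magnitude: |H| = 1 (-0.0 dB); phase: φ = -0.0°.

|H| = 1 (-0.0 dB), φ = -0.0°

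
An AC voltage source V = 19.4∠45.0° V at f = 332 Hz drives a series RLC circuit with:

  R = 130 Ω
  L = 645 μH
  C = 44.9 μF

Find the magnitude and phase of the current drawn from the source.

Step 1 — Angular frequency: ω = 2π·f = 2π·332 = 2086 rad/s.
Step 2 — Component impedances:
  R: Z = R = 130 Ω
  L: Z = jωL = j·2086·0.000645 = 0 + j1.345 Ω
  C: Z = 1/(jωC) = -j/(ω·C) = 0 - j10.68 Ω
Step 3 — Series combination: Z_total = R + L + C = 130 - j9.331 Ω = 130.3∠-4.1° Ω.
Step 4 — Source phasor: V = 19.4∠45.0° V = 13.72 + j13.72 V.
Step 5 — Ohm's law: I = V / Z_total = (13.72 + j13.72) / (130 - j9.331) = 0.09745 + j0.1125 A.
Step 6 — Convert to polar: |I| = 0.1488 A, ∠I = 49.1°.

I = 0.1488∠49.1° A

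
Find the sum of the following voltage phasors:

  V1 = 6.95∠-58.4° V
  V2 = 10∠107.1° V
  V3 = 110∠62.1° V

Step 1 — Convert each phasor to rectangular form:
  V1 = 6.95·(cos(-58.4°) + j·sin(-58.4°)) = 3.642 - j5.92 V
  V2 = 10·(cos(107.1°) + j·sin(107.1°)) = -2.94 + j9.558 V
  V3 = 110·(cos(62.1°) + j·sin(62.1°)) = 51.47 + j97.21 V
Step 2 — Sum components: V_total = 52.17 + j100.9 V.
Step 3 — Convert to polar: |V_total| = 113.5 V, ∠V_total = 62.6°.

V_total = 113.5∠62.6° V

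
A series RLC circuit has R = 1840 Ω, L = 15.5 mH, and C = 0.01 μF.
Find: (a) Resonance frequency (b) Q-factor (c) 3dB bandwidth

Step 1 — Resonance condition Im(Z)=0 gives ω₀ = 1/√(LC).
Step 2 — ω₀ = 1/√(0.0155·1e-08) = 8.032e+04 rad/s.
Step 3 — f₀ = ω₀/(2π) = 1.278e+04 Hz.
Step 4 — Series Q: Q = ω₀L/R = 8.032e+04·0.0155/1840 = 0.6766.
Step 5 — 3dB bandwidth: Δω = ω₀/Q = 1.187e+05 rad/s; BW = Δω/(2π) = 1.889e+04 Hz.

(a) f₀ = 1.278e+04 Hz  (b) Q = 0.6766  (c) BW = 1.889e+04 Hz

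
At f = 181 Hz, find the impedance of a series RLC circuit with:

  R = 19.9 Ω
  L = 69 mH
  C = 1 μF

Step 1 — Angular frequency: ω = 2π·f = 2π·181 = 1137 rad/s.
Step 2 — Component impedances:
  R: Z = R = 19.9 Ω
  L: Z = jωL = j·1137·0.069 = 0 + j78.47 Ω
  C: Z = 1/(jωC) = -j/(ω·C) = 0 - j879.3 Ω
Step 3 — Series combination: Z_total = R + L + C = 19.9 - j800.8 Ω = 801.1∠-88.6° Ω.

Z = 19.9 - j800.8 Ω = 801.1∠-88.6° Ω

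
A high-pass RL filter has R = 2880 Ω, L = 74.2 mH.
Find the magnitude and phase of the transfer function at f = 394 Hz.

Step 1 — Angular frequency: ω = 2π·394 = 2476 rad/s.
Step 2 — Transfer function: H(jω) = jωL/(R + jωL).
Step 3 — Numerator jωL = j·183.7; denominator R + jωL = 2880 + j183.7.
Step 4 — H = 0.004051 + j0.06352.
Step 5 — Magnitude: |H| = 0.06365 (-23.9 dB); phase: φ = 86.4°.

|H| = 0.06365 (-23.9 dB), φ = 86.4°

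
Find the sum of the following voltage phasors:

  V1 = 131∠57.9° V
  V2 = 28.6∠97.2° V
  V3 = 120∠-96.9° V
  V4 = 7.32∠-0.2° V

Step 1 — Convert each phasor to rectangular form:
  V1 = 131·(cos(57.9°) + j·sin(57.9°)) = 69.61 + j111 V
  V2 = 28.6·(cos(97.2°) + j·sin(97.2°)) = -3.585 + j28.37 V
  V3 = 120·(cos(-96.9°) + j·sin(-96.9°)) = -14.42 - j119.1 V
  V4 = 7.32·(cos(-0.2°) + j·sin(-0.2°)) = 7.32 - j0.02555 V
Step 2 — Sum components: V_total = 58.93 + j20.19 V.
Step 3 — Convert to polar: |V_total| = 62.3 V, ∠V_total = 18.9°.

V_total = 62.3∠18.9° V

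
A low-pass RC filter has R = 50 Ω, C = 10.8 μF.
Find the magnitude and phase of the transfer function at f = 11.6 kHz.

Step 1 — Angular frequency: ω = 2π·1.16e+04 = 7.288e+04 rad/s.
Step 2 — Transfer function: H(jω) = 1/(1 + jωRC).
Step 3 — Denominator: 1 + jωRC = 1 + j·7.288e+04·50·1.08e-05 = 1 + j39.36.
Step 4 — H = 0.0006451 - j0.02539.
Step 5 — Magnitude: |H| = 0.0254 (-31.9 dB); phase: φ = -88.5°.

|H| = 0.0254 (-31.9 dB), φ = -88.5°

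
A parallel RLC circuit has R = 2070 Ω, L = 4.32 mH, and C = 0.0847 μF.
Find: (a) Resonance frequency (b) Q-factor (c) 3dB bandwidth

Step 1 — Resonance: ω₀ = 1/√(LC) = 1/√(0.00432·8.47e-08) = 5.228e+04 rad/s.
Step 2 — f₀ = ω₀/(2π) = 8320 Hz.
Step 3 — Parallel Q: Q = R/(ω₀L) = 2070/(5.228e+04·0.00432) = 9.166.
Step 4 — Bandwidth: Δω = ω₀/Q = 5704 rad/s; BW = Δω/(2π) = 907.8 Hz.

(a) f₀ = 8320 Hz  (b) Q = 9.166  (c) BW = 907.8 Hz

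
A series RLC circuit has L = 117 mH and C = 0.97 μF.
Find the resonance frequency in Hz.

Step 1 — Resonance condition Im(Z)=0 gives ω₀ = 1/√(LC).
Step 2 — ω₀ = 1/√(0.117·9.7e-07) = 2968 rad/s.
Step 3 — f₀ = ω₀/(2π) = 472.4 Hz.

f₀ = 472.4 Hz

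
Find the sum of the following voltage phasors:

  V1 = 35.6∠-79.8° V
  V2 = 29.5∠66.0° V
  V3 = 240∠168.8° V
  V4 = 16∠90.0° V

Step 1 — Convert each phasor to rectangular form:
  V1 = 35.6·(cos(-79.8°) + j·sin(-79.8°)) = 6.304 - j35.04 V
  V2 = 29.5·(cos(66.0°) + j·sin(66.0°)) = 12 + j26.95 V
  V3 = 240·(cos(168.8°) + j·sin(168.8°)) = -235.4 + j46.62 V
  V4 = 16·(cos(90.0°) + j·sin(90.0°)) = 0 + j16 V
Step 2 — Sum components: V_total = -217.1 + j54.53 V.
Step 3 — Convert to polar: |V_total| = 223.9 V, ∠V_total = 165.9°.

V_total = 223.9∠165.9° V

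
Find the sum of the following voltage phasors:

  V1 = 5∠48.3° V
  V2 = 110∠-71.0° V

Step 1 — Convert each phasor to rectangular form:
  V1 = 5·(cos(48.3°) + j·sin(48.3°)) = 3.326 + j3.733 V
  V2 = 110·(cos(-71.0°) + j·sin(-71.0°)) = 35.81 - j104 V
Step 2 — Sum components: V_total = 39.14 - j100.3 V.
Step 3 — Convert to polar: |V_total| = 107.6 V, ∠V_total = -68.7°.

V_total = 107.6∠-68.7° V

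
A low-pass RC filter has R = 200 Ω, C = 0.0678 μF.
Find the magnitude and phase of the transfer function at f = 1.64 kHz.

Step 1 — Angular frequency: ω = 2π·1640 = 1.03e+04 rad/s.
Step 2 — Transfer function: H(jω) = 1/(1 + jωRC).
Step 3 — Denominator: 1 + jωRC = 1 + j·1.03e+04·200·6.78e-08 = 1 + j0.1397.
Step 4 — H = 0.9808 - j0.1371.
Step 5 — Magnitude: |H| = 0.9904 (-0.1 dB); phase: φ = -8.0°.

|H| = 0.9904 (-0.1 dB), φ = -8.0°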